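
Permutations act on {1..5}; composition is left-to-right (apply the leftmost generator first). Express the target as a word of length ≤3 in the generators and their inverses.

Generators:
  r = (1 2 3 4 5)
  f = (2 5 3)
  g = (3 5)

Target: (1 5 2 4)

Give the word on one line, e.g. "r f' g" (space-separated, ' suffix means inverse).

  after r: (1 2 3 4 5)
  after r: (1 3 5 2 4)
  after g': (1 5 2 4)

r r g'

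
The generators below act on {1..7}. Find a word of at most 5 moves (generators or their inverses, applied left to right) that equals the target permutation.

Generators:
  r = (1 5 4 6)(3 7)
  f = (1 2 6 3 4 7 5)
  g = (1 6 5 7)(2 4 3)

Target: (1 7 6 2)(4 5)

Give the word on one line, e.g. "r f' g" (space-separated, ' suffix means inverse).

  after g: (1 6 5 7)(2 4 3)
  after r: (2 6 4 7 5 3)
  after g': (1 7 6 2)(4 5)

g r g'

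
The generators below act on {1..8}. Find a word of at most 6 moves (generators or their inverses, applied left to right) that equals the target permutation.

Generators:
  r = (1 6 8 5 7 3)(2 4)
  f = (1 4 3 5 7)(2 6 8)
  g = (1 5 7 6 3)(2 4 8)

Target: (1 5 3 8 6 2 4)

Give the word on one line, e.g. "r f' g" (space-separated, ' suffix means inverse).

g f' g f' f'

  after g: (1 5 7 6 3)(2 4 8)
  after f': (1 3 7 2)(4 6)
  after g: (2 5 7 4 3 6 8)
  after f': (1 7)(2 3)
  after f': (1 5 3 8 6 2 4)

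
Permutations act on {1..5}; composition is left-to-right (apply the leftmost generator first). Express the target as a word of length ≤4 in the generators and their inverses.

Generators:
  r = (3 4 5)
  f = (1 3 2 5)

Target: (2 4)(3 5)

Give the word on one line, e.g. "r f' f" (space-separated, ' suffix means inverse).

  after f: (1 3 2 5)
  after r': (1 5)(2 4 3)
  after f: (2 4)(3 5)

f r' f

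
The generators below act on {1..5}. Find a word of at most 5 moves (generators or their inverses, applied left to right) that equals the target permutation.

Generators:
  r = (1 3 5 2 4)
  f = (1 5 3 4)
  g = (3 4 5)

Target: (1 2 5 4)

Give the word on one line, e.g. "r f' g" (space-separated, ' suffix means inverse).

  after r': (1 4 2 5 3)
  after r': (1 2 3 4 5)
  after f': (1 2 5 4)

r' r' f'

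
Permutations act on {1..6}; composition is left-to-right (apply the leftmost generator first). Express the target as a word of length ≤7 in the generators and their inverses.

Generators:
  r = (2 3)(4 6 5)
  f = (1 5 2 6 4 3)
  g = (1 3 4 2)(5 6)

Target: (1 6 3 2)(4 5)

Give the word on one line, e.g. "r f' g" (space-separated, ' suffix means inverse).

  after f': (1 3 4 6 2 5)
  after g': (2 6 4 5)
  after f': (1 3 4)
  after r': (1 2 3 5 6 4)
  after f: (1 6 3 2)(4 5)

f' g' f' r' f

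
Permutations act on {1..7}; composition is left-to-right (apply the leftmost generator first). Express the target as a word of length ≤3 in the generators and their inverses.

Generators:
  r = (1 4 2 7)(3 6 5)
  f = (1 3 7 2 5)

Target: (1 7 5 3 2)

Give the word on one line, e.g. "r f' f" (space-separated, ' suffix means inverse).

  after f: (1 3 7 2 5)
  after f: (1 7 5 3 2)

f f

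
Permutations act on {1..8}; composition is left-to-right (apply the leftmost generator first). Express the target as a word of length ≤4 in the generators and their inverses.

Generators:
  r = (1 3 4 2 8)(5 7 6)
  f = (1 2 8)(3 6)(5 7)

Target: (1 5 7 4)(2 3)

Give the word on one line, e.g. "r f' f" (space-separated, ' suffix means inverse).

r f r

  after r: (1 3 4 2 8)(5 7 6)
  after f: (1 6 7 3 4 8 2)
  after r: (1 5 7 4)(2 3)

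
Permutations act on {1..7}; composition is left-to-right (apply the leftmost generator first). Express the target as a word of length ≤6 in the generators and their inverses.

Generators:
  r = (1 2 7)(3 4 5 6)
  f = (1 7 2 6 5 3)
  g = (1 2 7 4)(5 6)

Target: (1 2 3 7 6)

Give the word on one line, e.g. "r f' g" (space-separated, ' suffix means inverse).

g r g' r' g

  after g: (1 2 7 4)(5 6)
  after r: (1 7 5 3 4 2)
  after g': (1 2 4)(3 7 6 5)
  after r': (2 3)(4 7 5 6)
  after g: (1 2 3 7 6)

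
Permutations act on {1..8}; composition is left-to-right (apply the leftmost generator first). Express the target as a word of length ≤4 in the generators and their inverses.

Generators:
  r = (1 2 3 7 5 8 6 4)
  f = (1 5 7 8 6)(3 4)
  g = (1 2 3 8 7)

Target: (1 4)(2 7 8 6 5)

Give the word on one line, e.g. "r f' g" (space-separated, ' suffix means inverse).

  after r': (1 4 6 8 5 7 3 2)
  after f': (1 3 2 6 7 4 8)
  after f': (1 4 7 3 2 8 6 5)
  after g: (1 4)(2 7 8 6 5)

r' f' f' g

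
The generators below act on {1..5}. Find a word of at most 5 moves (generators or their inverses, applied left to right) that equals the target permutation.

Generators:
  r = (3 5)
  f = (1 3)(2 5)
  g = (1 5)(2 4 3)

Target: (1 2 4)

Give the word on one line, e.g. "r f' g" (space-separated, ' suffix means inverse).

  after r: (3 5)
  after g: (1 5 2 4 3)
  after f: (1 2 4)

r g f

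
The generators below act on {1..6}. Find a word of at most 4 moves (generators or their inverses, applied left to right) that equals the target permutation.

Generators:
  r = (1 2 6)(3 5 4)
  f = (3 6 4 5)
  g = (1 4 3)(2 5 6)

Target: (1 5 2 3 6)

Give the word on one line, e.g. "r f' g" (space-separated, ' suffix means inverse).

g r'

  after g: (1 4 3)(2 5 6)
  after r': (1 5 2 3 6)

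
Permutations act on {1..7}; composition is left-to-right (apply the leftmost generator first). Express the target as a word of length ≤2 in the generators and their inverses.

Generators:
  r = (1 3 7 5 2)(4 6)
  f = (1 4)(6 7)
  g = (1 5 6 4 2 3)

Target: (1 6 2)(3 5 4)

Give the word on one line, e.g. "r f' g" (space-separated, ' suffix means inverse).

  after g: (1 5 6 4 2 3)
  after g: (1 6 2)(3 5 4)

g g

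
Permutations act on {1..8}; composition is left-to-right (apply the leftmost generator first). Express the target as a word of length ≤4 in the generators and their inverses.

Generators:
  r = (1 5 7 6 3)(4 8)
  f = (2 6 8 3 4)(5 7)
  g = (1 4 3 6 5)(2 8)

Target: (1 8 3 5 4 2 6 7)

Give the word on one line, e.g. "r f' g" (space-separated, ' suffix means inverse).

  after r': (1 3 6 7 5)(4 8)
  after r': (1 6 5 3 7)
  after f: (1 8 3 5 4 2 6 7)

r' r' f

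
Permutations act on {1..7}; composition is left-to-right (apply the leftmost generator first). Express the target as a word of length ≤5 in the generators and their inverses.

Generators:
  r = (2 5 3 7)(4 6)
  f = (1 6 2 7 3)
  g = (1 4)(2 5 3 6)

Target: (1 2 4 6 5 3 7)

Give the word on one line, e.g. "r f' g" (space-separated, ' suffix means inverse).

g' r' f

  after g': (1 4)(2 6 3 5)
  after r': (1 6 5 7 3 2 4)
  after f: (1 2 4 6 5 3 7)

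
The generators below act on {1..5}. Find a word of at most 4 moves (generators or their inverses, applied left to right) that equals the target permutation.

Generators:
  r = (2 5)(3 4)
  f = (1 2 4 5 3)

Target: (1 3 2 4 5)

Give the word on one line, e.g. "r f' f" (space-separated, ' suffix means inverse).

  after r: (2 5)(3 4)
  after f': (1 3 2 4 5)

r f'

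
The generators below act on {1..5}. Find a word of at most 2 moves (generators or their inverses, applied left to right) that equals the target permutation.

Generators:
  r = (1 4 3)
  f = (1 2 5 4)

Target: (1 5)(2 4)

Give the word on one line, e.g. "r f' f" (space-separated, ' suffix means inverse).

f f

  after f: (1 2 5 4)
  after f: (1 5)(2 4)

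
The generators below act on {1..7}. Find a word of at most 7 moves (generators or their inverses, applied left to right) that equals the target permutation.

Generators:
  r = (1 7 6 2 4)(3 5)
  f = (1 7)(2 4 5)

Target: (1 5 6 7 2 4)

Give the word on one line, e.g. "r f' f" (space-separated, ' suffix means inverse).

  after f: (1 7)(2 4 5)
  after f: (2 5 4)
  after r': (1 4 6 7)(2 3 5)
  after r': (1 2 5 6)(4 7)
  after f': (1 5 6 7 2 4)

f f r' r' f'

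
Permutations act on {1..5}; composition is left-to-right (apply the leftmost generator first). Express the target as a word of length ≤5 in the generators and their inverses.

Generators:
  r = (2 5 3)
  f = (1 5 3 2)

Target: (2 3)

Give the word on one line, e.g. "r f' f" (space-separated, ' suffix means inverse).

f f r' f'

  after f: (1 5 3 2)
  after f: (1 3)(2 5)
  after r': (1 5 3)
  after f': (2 3)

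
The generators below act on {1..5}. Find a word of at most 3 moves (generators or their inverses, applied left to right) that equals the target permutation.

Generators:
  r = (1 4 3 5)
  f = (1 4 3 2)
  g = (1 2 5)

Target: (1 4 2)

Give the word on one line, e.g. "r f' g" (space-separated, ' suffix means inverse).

  after r': (1 5 3 4)
  after g: (2 5 3 4)
  after r: (1 4 2)

r' g r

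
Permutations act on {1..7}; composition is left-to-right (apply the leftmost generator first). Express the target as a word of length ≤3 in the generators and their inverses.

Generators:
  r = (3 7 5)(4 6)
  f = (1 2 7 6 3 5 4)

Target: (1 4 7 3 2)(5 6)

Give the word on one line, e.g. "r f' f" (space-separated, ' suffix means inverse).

  after r: (3 7 5)(4 6)
  after f': (1 4 7 3 2)(5 6)

r f'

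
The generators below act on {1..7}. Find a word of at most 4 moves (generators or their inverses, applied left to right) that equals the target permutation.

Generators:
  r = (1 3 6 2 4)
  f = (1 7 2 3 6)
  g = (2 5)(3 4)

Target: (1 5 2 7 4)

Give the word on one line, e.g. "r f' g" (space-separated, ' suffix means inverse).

  after f': (1 6 3 2 7)
  after r: (1 2 7 3 4)
  after g': (1 5 2 7 4)

f' r g'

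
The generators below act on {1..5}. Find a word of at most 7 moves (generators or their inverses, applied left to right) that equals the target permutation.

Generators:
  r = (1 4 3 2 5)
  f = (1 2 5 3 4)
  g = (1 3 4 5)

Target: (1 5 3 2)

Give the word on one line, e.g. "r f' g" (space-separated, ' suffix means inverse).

r f r g' f'

  after r: (1 4 3 2 5)
  after f: (2 3 5)
  after r: (1 4 3)
  after g': (1 3 5 4)
  after f': (1 5 3 2)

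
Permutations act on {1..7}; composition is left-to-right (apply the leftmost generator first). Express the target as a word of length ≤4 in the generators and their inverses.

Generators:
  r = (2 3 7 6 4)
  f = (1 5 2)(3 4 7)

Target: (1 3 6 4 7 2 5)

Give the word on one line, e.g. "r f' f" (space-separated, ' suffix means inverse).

f' r

  after f': (1 2 5)(3 7 4)
  after r: (1 3 6 4 7 2 5)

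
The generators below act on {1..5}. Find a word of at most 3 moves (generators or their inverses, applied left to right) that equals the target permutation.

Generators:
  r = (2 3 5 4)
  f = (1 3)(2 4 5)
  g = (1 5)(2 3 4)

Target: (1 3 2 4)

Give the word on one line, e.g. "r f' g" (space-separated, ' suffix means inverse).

r' r' f'

  after r': (2 4 5 3)
  after r': (2 5)(3 4)
  after f': (1 3 2 4)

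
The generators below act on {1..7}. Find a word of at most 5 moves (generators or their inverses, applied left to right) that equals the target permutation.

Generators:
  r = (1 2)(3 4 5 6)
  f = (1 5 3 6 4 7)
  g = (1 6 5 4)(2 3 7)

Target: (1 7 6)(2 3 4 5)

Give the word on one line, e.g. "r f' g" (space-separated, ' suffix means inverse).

  after r: (1 2)(3 4 5 6)
  after g': (1 7 3 5)(2 4 6)
  after r': (1 7 6)(2 3 4 5)

r g' r'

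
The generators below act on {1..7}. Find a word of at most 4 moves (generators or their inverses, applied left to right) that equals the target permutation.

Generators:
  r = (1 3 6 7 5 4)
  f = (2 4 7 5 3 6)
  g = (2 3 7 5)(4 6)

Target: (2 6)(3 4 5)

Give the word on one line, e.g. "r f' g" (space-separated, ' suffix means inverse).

r r g r

  after r: (1 3 6 7 5 4)
  after r: (1 6 5)(3 7 4)
  after g: (1 4 7 6 2 3 5)
  after r: (2 6)(3 4 5)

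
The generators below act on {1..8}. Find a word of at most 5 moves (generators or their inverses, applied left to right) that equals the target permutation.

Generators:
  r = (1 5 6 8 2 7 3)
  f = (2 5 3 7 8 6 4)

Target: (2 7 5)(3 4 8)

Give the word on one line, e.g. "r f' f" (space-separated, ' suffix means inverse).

  after f': (2 4 6 8 7 3 5)
  after r: (1 5 7)(2 4 8 3 6)
  after f: (1 3 4 6 5 8 7)
  after r: (2 7 5)(3 4 8)

f' r f r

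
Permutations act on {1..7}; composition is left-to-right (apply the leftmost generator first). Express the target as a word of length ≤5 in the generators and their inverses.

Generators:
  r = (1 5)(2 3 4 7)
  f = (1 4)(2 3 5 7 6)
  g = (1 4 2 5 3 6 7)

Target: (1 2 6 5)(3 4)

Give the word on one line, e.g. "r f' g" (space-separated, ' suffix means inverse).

  after r: (1 5)(2 3 4 7)
  after f': (1 3)(4 5)(6 7)
  after f': (1 2 6 5)(3 4)

r f' f'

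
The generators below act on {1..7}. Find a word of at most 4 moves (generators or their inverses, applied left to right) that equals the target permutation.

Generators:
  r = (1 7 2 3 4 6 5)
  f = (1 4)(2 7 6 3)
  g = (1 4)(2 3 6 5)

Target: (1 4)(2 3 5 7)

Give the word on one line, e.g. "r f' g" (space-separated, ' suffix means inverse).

f' g f

  after f': (1 4)(2 3 6 7)
  after g: (2 6 7 3 5)
  after f: (1 4)(2 3 5 7)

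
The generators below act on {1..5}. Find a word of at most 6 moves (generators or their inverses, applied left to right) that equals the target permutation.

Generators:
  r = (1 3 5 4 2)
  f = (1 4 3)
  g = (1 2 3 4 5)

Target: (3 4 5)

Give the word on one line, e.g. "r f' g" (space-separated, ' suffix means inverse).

r r g' f f

  after r: (1 3 5 4 2)
  after r: (1 5 2 3 4)
  after g': (1 4 5)
  after f: (1 3)(4 5)
  after f: (3 4 5)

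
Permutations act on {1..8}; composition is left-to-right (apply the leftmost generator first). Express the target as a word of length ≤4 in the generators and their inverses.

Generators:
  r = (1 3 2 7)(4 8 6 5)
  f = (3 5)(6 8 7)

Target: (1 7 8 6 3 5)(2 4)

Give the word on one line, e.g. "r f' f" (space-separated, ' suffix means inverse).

r' f' r f'

  after r': (1 7 2 3)(4 5 6 8)
  after f': (1 8 4 3)(2 5 7)
  after r: (1 6 5)(2 4)
  after f': (1 7 8 6 3 5)(2 4)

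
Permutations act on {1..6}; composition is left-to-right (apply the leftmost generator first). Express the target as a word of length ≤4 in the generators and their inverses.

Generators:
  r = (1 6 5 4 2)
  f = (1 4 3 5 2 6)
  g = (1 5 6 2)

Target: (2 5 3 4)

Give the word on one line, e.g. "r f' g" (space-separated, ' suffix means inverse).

  after r': (1 2 4 5 6)
  after g': (1 6 2 4)
  after f': (1 2)(3 4 6 5)
  after g: (2 5 3 4)

r' g' f' g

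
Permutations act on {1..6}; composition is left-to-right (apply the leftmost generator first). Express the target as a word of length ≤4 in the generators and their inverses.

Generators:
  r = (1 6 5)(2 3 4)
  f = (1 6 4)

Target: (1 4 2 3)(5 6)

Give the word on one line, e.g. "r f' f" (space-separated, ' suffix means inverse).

  after r: (1 6 5)(2 3 4)
  after f: (1 4 2 3)(5 6)

r f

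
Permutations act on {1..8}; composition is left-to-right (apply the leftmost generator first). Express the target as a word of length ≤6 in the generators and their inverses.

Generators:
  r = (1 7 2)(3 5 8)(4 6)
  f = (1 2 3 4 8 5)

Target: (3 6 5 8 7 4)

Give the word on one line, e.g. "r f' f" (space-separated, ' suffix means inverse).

r f' f' r f'

  after r: (1 7 2)(3 5 8)(4 6)
  after f': (1 7)(2 5 4 6 3 8)
  after f': (1 7 5 3 4 6 2 8)
  after r: (1 2 3 6)(7 8)
  after f': (3 6 5 8 7 4)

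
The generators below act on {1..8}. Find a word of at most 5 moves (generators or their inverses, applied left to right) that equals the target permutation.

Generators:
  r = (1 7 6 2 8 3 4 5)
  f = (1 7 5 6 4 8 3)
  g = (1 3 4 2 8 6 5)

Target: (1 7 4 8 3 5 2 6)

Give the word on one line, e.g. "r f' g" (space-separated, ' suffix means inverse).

  after g': (1 5 6 8 2 4 3)
  after r: (2 5)(3 7 6)
  after f: (1 7 4 8 3 5 2 6)

g' r f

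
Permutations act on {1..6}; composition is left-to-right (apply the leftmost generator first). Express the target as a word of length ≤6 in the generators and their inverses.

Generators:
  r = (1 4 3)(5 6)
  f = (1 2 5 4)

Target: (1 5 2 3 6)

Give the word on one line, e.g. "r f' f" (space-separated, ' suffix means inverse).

r' f' r' f'

  after r': (1 3 4)(5 6)
  after f': (1 3 5 6 2)
  after r': (1 4)(2 3 6)
  after f': (1 5 2 3 6)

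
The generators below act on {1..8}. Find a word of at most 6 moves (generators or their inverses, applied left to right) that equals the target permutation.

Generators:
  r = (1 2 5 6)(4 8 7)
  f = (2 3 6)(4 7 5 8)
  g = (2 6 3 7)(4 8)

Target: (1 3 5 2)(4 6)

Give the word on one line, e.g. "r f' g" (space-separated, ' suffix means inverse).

g r g f'

  after g: (2 6 3 7)(4 8)
  after r: (1 2)(3 4 7 5 6)
  after g: (1 6 7 5 3 8 4 2)
  after f': (1 3 5 2)(4 6)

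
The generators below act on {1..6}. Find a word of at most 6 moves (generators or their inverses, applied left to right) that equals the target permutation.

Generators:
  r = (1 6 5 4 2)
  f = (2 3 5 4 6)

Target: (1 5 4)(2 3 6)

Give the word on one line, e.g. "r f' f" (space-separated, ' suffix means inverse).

  after f': (2 6 4 5 3)
  after f': (2 4 3 6 5)
  after r': (1 2 5 4 3)
  after f': (1 6 4 2 3)
  after r: (1 5 4)(2 3 6)

f' f' r' f' r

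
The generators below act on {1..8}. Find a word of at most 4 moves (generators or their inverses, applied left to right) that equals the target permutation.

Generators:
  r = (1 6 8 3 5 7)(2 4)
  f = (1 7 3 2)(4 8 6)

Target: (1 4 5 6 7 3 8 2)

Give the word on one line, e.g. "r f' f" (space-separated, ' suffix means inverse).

  after f': (1 2 3 7)(4 6 8)
  after r: (1 4 8 2 5 7 6 3)
  after r: (1 2 7 8 4 3 6 5)
  after r: (1 4 5 6 7 3 8 2)

f' r r r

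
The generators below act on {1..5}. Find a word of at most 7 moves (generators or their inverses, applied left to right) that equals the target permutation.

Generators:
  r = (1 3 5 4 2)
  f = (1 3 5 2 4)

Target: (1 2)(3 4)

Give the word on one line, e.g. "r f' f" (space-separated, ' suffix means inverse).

r f' f' r' f

  after r: (1 3 5 4 2)
  after f': (2 4 5)
  after f': (1 4 3)
  after r': (1 5 3 2 4)
  after f: (1 2)(3 4)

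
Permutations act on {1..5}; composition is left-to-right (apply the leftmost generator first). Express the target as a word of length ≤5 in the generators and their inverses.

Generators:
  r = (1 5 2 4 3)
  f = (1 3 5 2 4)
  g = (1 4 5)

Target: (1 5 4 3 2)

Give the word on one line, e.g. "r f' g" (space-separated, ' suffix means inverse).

  after r': (1 3 4 2 5)
  after f': (2 3)(4 5)
  after r': (1 3 5 2 4)
  after f: (1 5 4 3 2)

r' f' r' f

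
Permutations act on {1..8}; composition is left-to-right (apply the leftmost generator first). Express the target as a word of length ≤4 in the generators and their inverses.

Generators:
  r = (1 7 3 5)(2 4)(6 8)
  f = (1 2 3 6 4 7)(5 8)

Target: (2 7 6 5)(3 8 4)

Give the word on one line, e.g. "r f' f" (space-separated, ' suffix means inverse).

r f

  after r: (1 7 3 5)(2 4)(6 8)
  after f: (2 7 6 5)(3 8 4)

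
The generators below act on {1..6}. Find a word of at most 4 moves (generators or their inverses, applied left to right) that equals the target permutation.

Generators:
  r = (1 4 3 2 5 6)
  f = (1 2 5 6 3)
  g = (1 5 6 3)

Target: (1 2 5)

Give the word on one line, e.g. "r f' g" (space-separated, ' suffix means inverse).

  after g': (1 3 6 5)
  after f: (2 5)
  after f: (1 2 6 3)
  after g': (1 2 5)

g' f f g'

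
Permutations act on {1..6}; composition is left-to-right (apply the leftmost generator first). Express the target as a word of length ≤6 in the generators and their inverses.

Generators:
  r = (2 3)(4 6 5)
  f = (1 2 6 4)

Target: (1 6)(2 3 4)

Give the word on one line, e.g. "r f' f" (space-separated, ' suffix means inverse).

  after r: (2 3)(4 6 5)
  after r: (4 5 6)
  after r: (2 3)
  after f': (1 4 6 2 3)
  after f': (1 6)(2 3 4)

r r r f' f'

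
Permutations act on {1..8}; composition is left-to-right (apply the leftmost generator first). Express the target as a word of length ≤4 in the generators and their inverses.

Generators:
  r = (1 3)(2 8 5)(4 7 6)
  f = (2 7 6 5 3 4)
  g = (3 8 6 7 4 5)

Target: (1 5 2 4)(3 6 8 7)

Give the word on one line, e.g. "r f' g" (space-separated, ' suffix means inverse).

  after g: (3 8 6 7 4 5)
  after g: (3 6 4)(5 8 7)
  after r': (1 3 7 8 4)(2 5)
  after g': (1 5 2 4)(3 6 8 7)

g g r' g'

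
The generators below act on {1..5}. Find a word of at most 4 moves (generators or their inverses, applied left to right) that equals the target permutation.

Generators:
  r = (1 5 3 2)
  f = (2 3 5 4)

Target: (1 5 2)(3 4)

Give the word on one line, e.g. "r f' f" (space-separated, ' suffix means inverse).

r' f r'

  after r': (1 2 3 5)
  after f: (1 3 4 2 5)
  after r': (1 5 2)(3 4)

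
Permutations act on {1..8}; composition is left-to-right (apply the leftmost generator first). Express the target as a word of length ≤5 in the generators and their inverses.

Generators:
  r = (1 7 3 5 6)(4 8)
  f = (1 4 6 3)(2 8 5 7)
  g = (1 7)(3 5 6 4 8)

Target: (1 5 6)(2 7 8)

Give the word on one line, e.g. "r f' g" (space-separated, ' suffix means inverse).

f' g' r g' g'

  after f': (1 3 6 4)(2 7 5 8)
  after g': (1 8 2)(3 5 4 7)
  after r: (1 4 3 6)(2 7 5 8)
  after g': (1 6 7 3 5 4 8 2)
  after g': (1 5 6)(2 7 8)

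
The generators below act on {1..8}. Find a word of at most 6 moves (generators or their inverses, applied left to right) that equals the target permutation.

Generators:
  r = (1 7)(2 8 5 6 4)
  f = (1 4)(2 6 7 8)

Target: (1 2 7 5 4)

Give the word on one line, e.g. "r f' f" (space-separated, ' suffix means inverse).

  after f: (1 4)(2 6 7 8)
  after r': (1 6)(2 5 8 4 7)
  after f': (1 2 5 7 8)(4 6)
  after r: (1 8 7 5)(2 6)
  after f: (1 2 7 5 4)

f r' f' r f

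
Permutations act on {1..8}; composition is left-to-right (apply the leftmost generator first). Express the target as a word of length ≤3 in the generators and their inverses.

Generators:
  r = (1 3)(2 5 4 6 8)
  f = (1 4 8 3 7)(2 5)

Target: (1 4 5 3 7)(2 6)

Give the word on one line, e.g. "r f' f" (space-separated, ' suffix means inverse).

  after r': (1 3)(2 8 6 4 5)
  after r': (2 6 5 8 4)
  after f: (1 4 5 3 7)(2 6)

r' r' f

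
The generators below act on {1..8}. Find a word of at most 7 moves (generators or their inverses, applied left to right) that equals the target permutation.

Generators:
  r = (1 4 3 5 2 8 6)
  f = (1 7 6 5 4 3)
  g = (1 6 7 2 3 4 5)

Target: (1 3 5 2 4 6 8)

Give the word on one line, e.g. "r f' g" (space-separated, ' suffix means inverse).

f r' g' r f'

  after f: (1 7 6 5 4 3)
  after r': (1 7 8 2 5)(3 6)
  after g': (1 6 2 4 3)(7 8)
  after r: (2 3 4 5)(6 8 7)
  after f': (1 3 5 2 4 6 8)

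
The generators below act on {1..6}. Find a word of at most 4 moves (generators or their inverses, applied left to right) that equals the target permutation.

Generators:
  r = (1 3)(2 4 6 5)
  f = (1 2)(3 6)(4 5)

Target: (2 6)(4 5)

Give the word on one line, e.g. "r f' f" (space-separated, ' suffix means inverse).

r f' f' r

  after r: (1 3)(2 4 6 5)
  after f': (1 6 4 3 2 5)
  after f': (1 3)(2 4 6 5)
  after r: (2 6)(4 5)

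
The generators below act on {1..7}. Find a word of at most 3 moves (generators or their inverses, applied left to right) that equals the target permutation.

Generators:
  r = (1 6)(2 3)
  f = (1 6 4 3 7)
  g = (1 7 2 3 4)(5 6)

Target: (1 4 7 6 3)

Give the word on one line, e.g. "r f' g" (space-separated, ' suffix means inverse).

f f

  after f: (1 6 4 3 7)
  after f: (1 4 7 6 3)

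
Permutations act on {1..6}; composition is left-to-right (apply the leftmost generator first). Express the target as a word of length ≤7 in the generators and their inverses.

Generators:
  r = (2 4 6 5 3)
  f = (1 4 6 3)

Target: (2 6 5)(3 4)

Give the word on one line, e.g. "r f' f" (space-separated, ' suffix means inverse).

r' f r f' f'

  after r': (2 3 5 6 4)
  after f: (1 4 2)(3 5)
  after r: (1 6 5 2)
  after f': (1 4)(2 3 6 5)
  after f': (2 6 5)(3 4)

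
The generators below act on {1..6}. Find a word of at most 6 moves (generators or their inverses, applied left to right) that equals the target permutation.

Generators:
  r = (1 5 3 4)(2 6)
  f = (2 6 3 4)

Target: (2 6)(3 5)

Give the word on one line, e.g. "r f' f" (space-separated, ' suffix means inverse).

r r f r f

  after r: (1 5 3 4)(2 6)
  after r: (1 3)(4 5)
  after f: (1 4 5 2 6 3)
  after r: (3 5 6 4)
  after f: (2 6)(3 5)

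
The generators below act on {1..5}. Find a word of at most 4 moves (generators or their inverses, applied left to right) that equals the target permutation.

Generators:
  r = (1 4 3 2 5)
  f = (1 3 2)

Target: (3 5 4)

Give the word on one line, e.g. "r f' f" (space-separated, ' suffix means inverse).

  after r: (1 4 3 2 5)
  after f': (1 4)(2 5)
  after f': (1 4 2 5 3)
  after r': (3 5 4)

r f' f' r'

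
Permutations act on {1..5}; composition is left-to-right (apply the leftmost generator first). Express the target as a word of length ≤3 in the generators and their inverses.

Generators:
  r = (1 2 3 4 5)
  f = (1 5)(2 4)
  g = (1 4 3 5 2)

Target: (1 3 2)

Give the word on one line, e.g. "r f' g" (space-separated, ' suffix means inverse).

g f' r

  after g: (1 4 3 5 2)
  after f': (1 2 5 4 3)
  after r: (1 3 2)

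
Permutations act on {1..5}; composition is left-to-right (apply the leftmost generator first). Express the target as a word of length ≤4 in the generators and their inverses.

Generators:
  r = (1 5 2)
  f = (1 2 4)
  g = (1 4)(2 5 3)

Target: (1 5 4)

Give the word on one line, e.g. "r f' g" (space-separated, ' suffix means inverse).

  after r: (1 5 2)
  after f: (1 5 4)

r f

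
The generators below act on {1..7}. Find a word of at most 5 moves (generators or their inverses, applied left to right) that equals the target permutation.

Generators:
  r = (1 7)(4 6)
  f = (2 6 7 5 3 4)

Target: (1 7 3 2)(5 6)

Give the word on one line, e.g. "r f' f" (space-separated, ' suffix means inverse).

f f r'

  after f: (2 6 7 5 3 4)
  after f: (2 7 3)(4 6 5)
  after r': (1 7 3 2)(5 6)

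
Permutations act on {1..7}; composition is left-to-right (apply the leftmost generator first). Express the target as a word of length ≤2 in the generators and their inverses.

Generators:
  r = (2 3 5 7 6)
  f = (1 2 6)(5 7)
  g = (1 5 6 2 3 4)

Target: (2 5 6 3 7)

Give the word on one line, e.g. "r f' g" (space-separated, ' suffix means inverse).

r r

  after r: (2 3 5 7 6)
  after r: (2 5 6 3 7)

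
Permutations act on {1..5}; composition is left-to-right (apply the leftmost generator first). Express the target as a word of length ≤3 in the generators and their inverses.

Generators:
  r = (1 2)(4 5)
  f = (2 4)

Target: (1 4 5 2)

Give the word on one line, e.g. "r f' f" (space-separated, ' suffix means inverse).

  after r: (1 2)(4 5)
  after f': (1 4 5 2)

r f'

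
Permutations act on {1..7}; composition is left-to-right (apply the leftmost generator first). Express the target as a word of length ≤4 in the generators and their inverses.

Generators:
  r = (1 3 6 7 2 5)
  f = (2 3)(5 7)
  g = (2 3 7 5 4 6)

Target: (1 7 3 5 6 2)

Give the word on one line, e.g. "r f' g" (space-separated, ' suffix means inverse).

  after f': (2 3)(5 7)
  after r': (1 5 6 3 7 2)
  after f: (1 7 3 5 6 2)

f' r' f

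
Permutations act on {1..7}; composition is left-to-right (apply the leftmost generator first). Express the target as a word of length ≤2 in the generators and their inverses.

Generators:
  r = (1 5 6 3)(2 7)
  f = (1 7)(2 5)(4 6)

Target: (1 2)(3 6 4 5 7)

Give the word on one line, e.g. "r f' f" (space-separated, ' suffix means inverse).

f r'

  after f: (1 7)(2 5)(4 6)
  after r': (1 2)(3 6 4 5 7)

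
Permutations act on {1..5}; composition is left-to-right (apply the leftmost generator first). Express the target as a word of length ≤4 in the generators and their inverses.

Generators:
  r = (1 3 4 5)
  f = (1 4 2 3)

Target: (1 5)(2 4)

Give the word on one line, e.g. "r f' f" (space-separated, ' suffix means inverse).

r' f'

  after r': (1 5 4 3)
  after f': (1 5)(2 4)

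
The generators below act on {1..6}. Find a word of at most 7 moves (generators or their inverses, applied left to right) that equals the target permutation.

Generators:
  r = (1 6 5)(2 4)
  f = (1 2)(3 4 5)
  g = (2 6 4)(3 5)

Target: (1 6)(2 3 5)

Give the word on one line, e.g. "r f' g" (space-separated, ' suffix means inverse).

  after f': (1 2)(3 5 4)
  after f': (3 4 5)
  after g: (2 6 4 3)
  after r: (1 6 2 5)(3 4)
  after f: (1 6)(2 3 5)

f' f' g r f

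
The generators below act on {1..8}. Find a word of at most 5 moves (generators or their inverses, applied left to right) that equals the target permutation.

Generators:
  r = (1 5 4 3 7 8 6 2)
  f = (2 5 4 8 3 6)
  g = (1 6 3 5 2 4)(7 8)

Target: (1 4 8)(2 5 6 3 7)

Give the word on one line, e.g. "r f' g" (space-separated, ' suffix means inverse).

  after f': (2 6 3 8 4 5)
  after g: (1 6 5 4 2 3 7 8)
  after f': (1 3 7 4 6 2 8)
  after f': (1 8)(2 4 3 7 5)
  after f': (1 4 8)(2 5 6 3 7)

f' g f' f' f'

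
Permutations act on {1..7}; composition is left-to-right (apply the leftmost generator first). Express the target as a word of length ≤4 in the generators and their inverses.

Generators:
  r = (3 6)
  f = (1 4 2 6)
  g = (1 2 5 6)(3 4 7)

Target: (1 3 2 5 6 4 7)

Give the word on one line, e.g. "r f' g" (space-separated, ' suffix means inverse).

  after g: (1 2 5 6)(3 4 7)
  after r: (1 2 5 3 4 7 6)
  after f: (1 6 4 7)(2 5 3)
  after r': (1 3 2 5 6 4 7)

g r f r'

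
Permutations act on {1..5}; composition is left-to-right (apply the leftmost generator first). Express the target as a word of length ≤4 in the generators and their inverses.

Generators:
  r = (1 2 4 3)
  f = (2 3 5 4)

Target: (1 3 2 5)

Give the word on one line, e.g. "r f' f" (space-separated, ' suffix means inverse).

f' r f

  after f': (2 4 5 3)
  after r: (1 2 3 4 5)
  after f: (1 3 2 5)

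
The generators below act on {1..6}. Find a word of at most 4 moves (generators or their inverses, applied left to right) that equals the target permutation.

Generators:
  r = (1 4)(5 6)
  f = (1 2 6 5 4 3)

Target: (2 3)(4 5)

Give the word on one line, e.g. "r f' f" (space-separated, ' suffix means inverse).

f' r f

  after f': (1 3 4 5 6 2)
  after r: (1 3)(2 4 6)
  after f: (2 3)(4 5)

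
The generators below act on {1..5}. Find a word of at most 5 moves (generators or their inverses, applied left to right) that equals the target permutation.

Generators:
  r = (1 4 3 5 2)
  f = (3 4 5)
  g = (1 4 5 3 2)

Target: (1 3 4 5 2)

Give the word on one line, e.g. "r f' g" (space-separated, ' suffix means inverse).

  after f': (3 5 4)
  after r': (1 2 5)
  after f': (1 2 4 3 5)
  after g': (1 3 4 5 2)

f' r' f' g'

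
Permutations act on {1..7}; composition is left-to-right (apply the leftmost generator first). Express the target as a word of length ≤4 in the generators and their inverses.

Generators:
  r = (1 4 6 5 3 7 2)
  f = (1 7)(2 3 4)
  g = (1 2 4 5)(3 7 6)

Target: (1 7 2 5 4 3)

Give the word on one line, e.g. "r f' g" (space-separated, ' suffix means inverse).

g' r' g g

  after g': (1 5 4 2)(3 6 7)
  after r': (1 6 3 4 7 5)
  after g: (1 3 5 2 4 6 7)
  after g: (1 7 2 5 4 3)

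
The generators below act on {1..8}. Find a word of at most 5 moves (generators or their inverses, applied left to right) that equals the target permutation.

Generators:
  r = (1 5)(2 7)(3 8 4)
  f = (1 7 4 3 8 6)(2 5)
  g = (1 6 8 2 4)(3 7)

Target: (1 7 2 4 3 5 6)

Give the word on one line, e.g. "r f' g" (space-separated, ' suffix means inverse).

  after f: (1 7 4 3 8 6)(2 5)
  after r: (1 2)(3 4 8 6 5 7)
  after f': (1 5)(2 6)(3 7 4)
  after f': (1 2 8 3)(5 6)
  after r: (1 7 2 4 3 5 6)

f r f' f' r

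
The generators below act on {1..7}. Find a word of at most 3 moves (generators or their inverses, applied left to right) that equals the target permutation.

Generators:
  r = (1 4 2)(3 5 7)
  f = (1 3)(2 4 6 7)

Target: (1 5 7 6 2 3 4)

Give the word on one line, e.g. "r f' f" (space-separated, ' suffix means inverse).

f' r' r'

  after f': (1 3)(2 7 6 4)
  after r': (1 7 6)(2 5 3)
  after r': (1 5 7 6 2 3 4)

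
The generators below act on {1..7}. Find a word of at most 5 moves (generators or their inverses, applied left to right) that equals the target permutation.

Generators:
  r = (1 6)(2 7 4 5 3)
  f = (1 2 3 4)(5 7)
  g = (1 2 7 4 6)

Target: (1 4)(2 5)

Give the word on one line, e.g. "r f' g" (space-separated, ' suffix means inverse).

r g' f r' g'

  after r: (1 6)(2 7 4 5 3)
  after g': (1 4 5 3)
  after f: (2 3)(4 7 5)
  after r': (1 6)(2 5 7 4)
  after g': (1 4)(2 5)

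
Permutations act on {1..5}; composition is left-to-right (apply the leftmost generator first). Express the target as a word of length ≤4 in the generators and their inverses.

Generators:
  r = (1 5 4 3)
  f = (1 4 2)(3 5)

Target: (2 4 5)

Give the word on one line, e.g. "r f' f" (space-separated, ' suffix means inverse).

f r' f r

  after f: (1 4 2)(3 5)
  after r': (1 5 4 2 3)
  after f: (1 3 4)(2 5)
  after r: (2 4 5)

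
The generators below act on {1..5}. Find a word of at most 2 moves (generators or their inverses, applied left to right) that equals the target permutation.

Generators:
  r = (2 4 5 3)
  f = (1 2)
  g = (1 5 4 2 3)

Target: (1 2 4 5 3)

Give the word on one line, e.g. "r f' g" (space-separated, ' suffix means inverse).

r f'

  after r: (2 4 5 3)
  after f': (1 2 4 5 3)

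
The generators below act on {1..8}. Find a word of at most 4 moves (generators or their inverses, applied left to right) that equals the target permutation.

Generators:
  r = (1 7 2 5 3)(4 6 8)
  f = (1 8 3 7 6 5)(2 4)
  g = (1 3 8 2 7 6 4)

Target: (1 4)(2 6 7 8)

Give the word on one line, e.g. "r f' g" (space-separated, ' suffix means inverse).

f r' r'

  after f: (1 8 3 7 6 5)(2 4)
  after r': (1 6 2 8 5 3)(4 7)
  after r': (1 4)(2 6 7 8)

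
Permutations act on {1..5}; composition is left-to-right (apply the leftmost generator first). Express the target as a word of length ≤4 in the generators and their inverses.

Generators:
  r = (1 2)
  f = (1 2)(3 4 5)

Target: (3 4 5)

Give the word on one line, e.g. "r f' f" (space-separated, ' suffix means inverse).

  after f: (1 2)(3 4 5)
  after r': (3 4 5)

f r'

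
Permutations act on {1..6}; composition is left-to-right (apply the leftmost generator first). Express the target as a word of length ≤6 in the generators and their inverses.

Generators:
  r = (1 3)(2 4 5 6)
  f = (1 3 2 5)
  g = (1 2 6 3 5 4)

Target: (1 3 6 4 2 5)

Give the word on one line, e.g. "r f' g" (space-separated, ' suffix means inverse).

r' f g' f

  after r': (1 3)(2 6 5 4)
  after f: (1 2 6)(4 5)
  after g': (3 6 4)
  after f: (1 3 6 4 2 5)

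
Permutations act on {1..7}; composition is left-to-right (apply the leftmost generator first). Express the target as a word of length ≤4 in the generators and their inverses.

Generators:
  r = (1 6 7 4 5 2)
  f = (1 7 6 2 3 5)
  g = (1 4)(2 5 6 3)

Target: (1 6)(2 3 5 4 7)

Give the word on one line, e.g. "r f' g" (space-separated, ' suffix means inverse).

r' g g

  after r': (1 2 5 4 7 6)
  after g: (1 5)(2 6 4 7 3)
  after g: (1 6)(2 3 5 4 7)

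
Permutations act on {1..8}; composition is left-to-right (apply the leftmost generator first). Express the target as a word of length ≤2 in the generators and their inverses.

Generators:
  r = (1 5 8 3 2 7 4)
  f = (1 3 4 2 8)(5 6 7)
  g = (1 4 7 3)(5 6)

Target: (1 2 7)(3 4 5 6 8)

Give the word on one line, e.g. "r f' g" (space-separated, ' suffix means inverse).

g' r

  after g': (1 3 7 4)(5 6)
  after r: (1 2 7)(3 4 5 6 8)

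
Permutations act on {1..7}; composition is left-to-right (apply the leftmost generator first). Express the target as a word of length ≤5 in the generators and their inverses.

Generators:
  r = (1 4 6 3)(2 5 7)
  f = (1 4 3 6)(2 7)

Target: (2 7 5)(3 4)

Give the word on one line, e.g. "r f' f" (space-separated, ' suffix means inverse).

  after r': (1 3 6 4)(2 7 5)
  after f': (1 4 6)(5 7)
  after f': (2 7 5)(3 4)

r' f' f'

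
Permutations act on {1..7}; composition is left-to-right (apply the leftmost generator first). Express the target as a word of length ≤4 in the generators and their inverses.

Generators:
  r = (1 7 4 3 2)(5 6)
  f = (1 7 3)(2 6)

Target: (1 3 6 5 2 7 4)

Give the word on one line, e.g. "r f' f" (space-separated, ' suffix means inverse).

  after r: (1 7 4 3 2)(5 6)
  after f: (1 3 6 5 2 7 4)

r f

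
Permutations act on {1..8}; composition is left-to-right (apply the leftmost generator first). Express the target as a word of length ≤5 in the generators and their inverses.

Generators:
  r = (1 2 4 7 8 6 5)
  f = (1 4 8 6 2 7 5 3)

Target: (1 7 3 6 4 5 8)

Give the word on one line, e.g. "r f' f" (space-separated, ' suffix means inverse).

r' f' f' r r

  after r': (1 5 6 8 7 4 2)
  after f': (1 7)(2 3 5 8)(4 6)
  after f': (1 2 5 4 8 6)(3 7)
  after r: (1 4 6 2)(3 8 5 7)
  after r: (1 7 3 6 4 5 8)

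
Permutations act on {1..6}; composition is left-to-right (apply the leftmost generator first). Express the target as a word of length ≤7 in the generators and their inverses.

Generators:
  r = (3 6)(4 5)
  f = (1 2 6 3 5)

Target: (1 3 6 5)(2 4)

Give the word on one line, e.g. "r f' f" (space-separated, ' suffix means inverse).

r f r' f r'

  after r: (3 6)(4 5)
  after f: (1 2 6 5 4)
  after r': (1 2 3 6 4)
  after f: (1 6 4 2 5)
  after r': (1 3 6 5)(2 4)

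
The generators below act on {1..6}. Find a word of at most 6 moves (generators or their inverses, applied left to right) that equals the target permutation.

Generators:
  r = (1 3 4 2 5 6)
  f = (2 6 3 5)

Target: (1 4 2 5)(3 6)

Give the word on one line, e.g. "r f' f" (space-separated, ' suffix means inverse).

  after r': (1 6 5 2 4 3)
  after f: (1 3)(2 4 5 6)
  after r: (1 4 6 5)
  after f': (1 4 2 5)(3 6)

r' f r f'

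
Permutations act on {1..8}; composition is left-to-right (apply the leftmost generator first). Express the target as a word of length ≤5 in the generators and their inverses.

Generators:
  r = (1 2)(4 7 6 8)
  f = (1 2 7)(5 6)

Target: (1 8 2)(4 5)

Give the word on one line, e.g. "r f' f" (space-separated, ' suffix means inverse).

  after r': (1 2)(4 8 6 7)
  after r': (4 6)(7 8)
  after f': (1 7 8 2)(4 5 6)
  after r': (1 4 5 7 6 8)
  after r': (1 8 2)(4 5)

r' r' f' r' r'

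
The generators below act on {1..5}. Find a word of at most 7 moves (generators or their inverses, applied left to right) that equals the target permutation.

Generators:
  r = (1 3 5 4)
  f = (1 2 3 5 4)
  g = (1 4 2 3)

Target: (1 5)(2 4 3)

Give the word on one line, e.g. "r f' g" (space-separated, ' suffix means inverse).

  after g: (1 4 2 3)
  after r': (1 5 3 4 2)
  after g': (1 5 2 3)
  after g': (1 5 4)
  after g': (1 5)(2 4 3)

g r' g' g' g'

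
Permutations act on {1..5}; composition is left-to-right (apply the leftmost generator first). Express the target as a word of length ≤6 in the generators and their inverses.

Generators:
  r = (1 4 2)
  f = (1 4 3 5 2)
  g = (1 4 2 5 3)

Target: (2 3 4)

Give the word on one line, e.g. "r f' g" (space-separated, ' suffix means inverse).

r f' r' r' g'

  after r: (1 4 2)
  after f': (3 4 5)
  after r': (1 2 4 5 3)
  after r': (1 4 5 3 2)
  after g': (2 3 4)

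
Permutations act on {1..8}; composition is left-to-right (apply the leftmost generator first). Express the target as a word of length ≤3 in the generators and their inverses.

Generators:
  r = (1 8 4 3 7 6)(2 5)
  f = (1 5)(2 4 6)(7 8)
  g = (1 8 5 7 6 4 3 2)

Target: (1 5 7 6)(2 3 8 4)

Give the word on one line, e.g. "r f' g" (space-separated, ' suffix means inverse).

  after f': (1 5)(2 6 4)(7 8)
  after r': (1 2 7)(3 4 5 6 8)
  after r': (1 5 7 6)(2 3 8 4)

f' r' r'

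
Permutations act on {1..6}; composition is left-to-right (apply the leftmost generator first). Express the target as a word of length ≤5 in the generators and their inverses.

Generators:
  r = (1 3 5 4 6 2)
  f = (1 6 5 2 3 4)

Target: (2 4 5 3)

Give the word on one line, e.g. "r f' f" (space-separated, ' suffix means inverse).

  after f: (1 6 5 2 3 4)
  after r: (1 2 5)(3 6 4)
  after r: (2 4 5 3)

f r r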